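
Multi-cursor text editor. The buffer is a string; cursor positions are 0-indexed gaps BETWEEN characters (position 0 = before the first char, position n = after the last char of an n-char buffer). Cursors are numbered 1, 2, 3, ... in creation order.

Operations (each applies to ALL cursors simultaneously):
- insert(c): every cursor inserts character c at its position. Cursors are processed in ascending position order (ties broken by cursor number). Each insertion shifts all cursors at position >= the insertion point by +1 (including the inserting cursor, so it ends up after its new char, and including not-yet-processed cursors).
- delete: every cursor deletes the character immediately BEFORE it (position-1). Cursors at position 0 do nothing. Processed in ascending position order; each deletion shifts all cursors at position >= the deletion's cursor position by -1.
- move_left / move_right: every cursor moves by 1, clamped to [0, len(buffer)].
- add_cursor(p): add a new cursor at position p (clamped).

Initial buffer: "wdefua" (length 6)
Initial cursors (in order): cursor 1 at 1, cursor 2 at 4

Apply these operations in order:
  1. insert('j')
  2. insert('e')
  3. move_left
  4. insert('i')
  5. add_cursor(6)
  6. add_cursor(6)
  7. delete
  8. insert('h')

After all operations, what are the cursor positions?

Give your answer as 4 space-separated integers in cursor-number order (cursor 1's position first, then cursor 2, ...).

Answer: 3 9 6 6

Derivation:
After op 1 (insert('j')): buffer="wjdefjua" (len 8), cursors c1@2 c2@6, authorship .1...2..
After op 2 (insert('e')): buffer="wjedefjeua" (len 10), cursors c1@3 c2@8, authorship .11...22..
After op 3 (move_left): buffer="wjedefjeua" (len 10), cursors c1@2 c2@7, authorship .11...22..
After op 4 (insert('i')): buffer="wjiedefjieua" (len 12), cursors c1@3 c2@9, authorship .111...222..
After op 5 (add_cursor(6)): buffer="wjiedefjieua" (len 12), cursors c1@3 c3@6 c2@9, authorship .111...222..
After op 6 (add_cursor(6)): buffer="wjiedefjieua" (len 12), cursors c1@3 c3@6 c4@6 c2@9, authorship .111...222..
After op 7 (delete): buffer="wjefjeua" (len 8), cursors c1@2 c3@3 c4@3 c2@5, authorship .11.22..
After op 8 (insert('h')): buffer="wjhehhfjheua" (len 12), cursors c1@3 c3@6 c4@6 c2@9, authorship .11134.222..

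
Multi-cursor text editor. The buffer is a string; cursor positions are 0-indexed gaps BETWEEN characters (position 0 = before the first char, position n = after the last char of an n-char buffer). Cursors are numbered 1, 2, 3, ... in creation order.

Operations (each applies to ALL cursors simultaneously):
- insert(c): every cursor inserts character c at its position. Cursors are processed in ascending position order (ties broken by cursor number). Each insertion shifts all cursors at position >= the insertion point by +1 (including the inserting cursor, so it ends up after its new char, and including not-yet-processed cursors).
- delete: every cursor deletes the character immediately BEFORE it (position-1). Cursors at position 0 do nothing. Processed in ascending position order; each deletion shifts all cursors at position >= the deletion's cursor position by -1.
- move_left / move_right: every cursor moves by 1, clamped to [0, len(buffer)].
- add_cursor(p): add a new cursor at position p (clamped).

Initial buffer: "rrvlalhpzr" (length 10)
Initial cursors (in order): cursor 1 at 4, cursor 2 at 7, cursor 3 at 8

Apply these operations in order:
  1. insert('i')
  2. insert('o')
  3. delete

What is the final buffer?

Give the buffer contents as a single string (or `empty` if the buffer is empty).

After op 1 (insert('i')): buffer="rrvlialhipizr" (len 13), cursors c1@5 c2@9 c3@11, authorship ....1...2.3..
After op 2 (insert('o')): buffer="rrvlioalhiopiozr" (len 16), cursors c1@6 c2@11 c3@14, authorship ....11...22.33..
After op 3 (delete): buffer="rrvlialhipizr" (len 13), cursors c1@5 c2@9 c3@11, authorship ....1...2.3..

Answer: rrvlialhipizr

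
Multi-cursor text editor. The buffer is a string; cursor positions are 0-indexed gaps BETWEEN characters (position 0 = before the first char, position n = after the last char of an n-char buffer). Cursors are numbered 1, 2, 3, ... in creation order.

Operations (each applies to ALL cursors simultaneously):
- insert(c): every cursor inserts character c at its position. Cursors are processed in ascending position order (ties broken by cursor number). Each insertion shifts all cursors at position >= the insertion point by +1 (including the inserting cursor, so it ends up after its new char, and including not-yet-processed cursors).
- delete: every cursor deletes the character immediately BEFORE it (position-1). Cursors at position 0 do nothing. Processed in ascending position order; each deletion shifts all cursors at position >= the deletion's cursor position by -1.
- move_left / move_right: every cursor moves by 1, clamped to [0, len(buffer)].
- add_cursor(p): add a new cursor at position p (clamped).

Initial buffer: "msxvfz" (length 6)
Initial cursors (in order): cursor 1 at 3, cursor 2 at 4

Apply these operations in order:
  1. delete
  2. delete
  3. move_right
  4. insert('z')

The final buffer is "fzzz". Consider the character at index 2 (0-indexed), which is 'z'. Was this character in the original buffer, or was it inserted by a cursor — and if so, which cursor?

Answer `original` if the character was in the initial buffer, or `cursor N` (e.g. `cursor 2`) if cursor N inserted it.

Answer: cursor 2

Derivation:
After op 1 (delete): buffer="msfz" (len 4), cursors c1@2 c2@2, authorship ....
After op 2 (delete): buffer="fz" (len 2), cursors c1@0 c2@0, authorship ..
After op 3 (move_right): buffer="fz" (len 2), cursors c1@1 c2@1, authorship ..
After op 4 (insert('z')): buffer="fzzz" (len 4), cursors c1@3 c2@3, authorship .12.
Authorship (.=original, N=cursor N): . 1 2 .
Index 2: author = 2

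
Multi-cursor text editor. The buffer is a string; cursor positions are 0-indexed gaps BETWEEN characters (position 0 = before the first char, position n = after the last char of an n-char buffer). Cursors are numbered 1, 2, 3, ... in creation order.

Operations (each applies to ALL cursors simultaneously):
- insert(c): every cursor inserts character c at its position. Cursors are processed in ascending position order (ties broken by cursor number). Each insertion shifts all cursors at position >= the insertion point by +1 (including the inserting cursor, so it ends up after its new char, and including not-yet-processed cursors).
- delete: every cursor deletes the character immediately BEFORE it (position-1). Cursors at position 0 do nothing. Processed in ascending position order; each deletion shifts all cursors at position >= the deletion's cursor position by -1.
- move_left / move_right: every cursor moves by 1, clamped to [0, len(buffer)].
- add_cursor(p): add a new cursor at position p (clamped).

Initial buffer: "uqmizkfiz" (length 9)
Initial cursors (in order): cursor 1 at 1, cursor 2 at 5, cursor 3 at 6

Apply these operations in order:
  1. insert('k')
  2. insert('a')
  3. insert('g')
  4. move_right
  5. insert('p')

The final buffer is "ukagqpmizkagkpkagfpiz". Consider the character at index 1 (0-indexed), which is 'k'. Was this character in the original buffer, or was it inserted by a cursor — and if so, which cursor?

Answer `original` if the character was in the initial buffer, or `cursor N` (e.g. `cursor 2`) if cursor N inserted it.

After op 1 (insert('k')): buffer="ukqmizkkkfiz" (len 12), cursors c1@2 c2@7 c3@9, authorship .1....2.3...
After op 2 (insert('a')): buffer="ukaqmizkakkafiz" (len 15), cursors c1@3 c2@9 c3@12, authorship .11....22.33...
After op 3 (insert('g')): buffer="ukagqmizkagkkagfiz" (len 18), cursors c1@4 c2@11 c3@15, authorship .111....222.333...
After op 4 (move_right): buffer="ukagqmizkagkkagfiz" (len 18), cursors c1@5 c2@12 c3@16, authorship .111....222.333...
After op 5 (insert('p')): buffer="ukagqpmizkagkpkagfpiz" (len 21), cursors c1@6 c2@14 c3@19, authorship .111.1...222.2333.3..
Authorship (.=original, N=cursor N): . 1 1 1 . 1 . . . 2 2 2 . 2 3 3 3 . 3 . .
Index 1: author = 1

Answer: cursor 1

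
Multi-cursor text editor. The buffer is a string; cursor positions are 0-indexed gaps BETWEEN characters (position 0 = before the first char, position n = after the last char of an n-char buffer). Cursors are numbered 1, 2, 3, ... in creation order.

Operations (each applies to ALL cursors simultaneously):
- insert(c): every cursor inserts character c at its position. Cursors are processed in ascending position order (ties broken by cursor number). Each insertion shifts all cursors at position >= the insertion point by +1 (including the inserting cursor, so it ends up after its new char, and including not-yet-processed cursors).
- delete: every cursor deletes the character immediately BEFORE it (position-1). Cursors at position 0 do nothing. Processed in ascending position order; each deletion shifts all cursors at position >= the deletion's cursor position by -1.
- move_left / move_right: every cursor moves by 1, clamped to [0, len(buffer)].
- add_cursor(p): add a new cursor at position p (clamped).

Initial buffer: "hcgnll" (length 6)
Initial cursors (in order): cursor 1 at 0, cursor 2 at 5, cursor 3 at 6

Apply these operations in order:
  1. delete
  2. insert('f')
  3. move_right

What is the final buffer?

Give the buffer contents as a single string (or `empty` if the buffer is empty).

Answer: fhcgnff

Derivation:
After op 1 (delete): buffer="hcgn" (len 4), cursors c1@0 c2@4 c3@4, authorship ....
After op 2 (insert('f')): buffer="fhcgnff" (len 7), cursors c1@1 c2@7 c3@7, authorship 1....23
After op 3 (move_right): buffer="fhcgnff" (len 7), cursors c1@2 c2@7 c3@7, authorship 1....23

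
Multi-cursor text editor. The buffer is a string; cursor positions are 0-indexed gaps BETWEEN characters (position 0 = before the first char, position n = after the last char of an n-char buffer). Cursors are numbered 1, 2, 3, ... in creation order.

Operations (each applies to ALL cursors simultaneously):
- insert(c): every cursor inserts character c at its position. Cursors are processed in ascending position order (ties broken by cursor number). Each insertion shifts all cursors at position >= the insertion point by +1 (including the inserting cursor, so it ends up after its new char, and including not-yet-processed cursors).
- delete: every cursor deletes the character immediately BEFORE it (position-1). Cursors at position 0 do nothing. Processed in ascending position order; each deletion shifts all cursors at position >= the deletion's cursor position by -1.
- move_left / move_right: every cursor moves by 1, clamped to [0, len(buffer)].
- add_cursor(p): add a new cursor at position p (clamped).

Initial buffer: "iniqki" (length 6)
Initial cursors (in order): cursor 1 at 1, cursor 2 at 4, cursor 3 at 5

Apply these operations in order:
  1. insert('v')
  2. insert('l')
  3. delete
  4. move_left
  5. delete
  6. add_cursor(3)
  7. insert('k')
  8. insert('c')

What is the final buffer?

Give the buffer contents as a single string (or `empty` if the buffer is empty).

After op 1 (insert('v')): buffer="ivniqvkvi" (len 9), cursors c1@2 c2@6 c3@8, authorship .1...2.3.
After op 2 (insert('l')): buffer="ivlniqvlkvli" (len 12), cursors c1@3 c2@8 c3@11, authorship .11...22.33.
After op 3 (delete): buffer="ivniqvkvi" (len 9), cursors c1@2 c2@6 c3@8, authorship .1...2.3.
After op 4 (move_left): buffer="ivniqvkvi" (len 9), cursors c1@1 c2@5 c3@7, authorship .1...2.3.
After op 5 (delete): buffer="vnivvi" (len 6), cursors c1@0 c2@3 c3@4, authorship 1..23.
After op 6 (add_cursor(3)): buffer="vnivvi" (len 6), cursors c1@0 c2@3 c4@3 c3@4, authorship 1..23.
After op 7 (insert('k')): buffer="kvnikkvkvi" (len 10), cursors c1@1 c2@6 c4@6 c3@8, authorship 11..24233.
After op 8 (insert('c')): buffer="kcvnikkccvkcvi" (len 14), cursors c1@2 c2@9 c4@9 c3@12, authorship 111..24242333.

Answer: kcvnikkccvkcvi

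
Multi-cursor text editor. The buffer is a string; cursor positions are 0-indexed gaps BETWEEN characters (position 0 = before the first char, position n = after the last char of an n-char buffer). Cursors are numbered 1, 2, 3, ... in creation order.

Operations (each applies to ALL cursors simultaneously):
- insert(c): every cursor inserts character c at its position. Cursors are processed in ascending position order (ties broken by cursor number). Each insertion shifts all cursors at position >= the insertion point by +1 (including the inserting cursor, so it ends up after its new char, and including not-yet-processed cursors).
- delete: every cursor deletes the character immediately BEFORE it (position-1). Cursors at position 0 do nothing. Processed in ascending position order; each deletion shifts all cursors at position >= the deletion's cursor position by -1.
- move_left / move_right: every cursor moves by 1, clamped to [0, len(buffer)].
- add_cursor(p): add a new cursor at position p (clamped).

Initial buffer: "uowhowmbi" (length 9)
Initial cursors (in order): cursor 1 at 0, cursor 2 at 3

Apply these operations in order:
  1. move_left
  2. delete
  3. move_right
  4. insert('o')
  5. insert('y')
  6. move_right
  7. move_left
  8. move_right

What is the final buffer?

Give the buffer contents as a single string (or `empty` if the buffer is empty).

After op 1 (move_left): buffer="uowhowmbi" (len 9), cursors c1@0 c2@2, authorship .........
After op 2 (delete): buffer="uwhowmbi" (len 8), cursors c1@0 c2@1, authorship ........
After op 3 (move_right): buffer="uwhowmbi" (len 8), cursors c1@1 c2@2, authorship ........
After op 4 (insert('o')): buffer="uowohowmbi" (len 10), cursors c1@2 c2@4, authorship .1.2......
After op 5 (insert('y')): buffer="uoywoyhowmbi" (len 12), cursors c1@3 c2@6, authorship .11.22......
After op 6 (move_right): buffer="uoywoyhowmbi" (len 12), cursors c1@4 c2@7, authorship .11.22......
After op 7 (move_left): buffer="uoywoyhowmbi" (len 12), cursors c1@3 c2@6, authorship .11.22......
After op 8 (move_right): buffer="uoywoyhowmbi" (len 12), cursors c1@4 c2@7, authorship .11.22......

Answer: uoywoyhowmbi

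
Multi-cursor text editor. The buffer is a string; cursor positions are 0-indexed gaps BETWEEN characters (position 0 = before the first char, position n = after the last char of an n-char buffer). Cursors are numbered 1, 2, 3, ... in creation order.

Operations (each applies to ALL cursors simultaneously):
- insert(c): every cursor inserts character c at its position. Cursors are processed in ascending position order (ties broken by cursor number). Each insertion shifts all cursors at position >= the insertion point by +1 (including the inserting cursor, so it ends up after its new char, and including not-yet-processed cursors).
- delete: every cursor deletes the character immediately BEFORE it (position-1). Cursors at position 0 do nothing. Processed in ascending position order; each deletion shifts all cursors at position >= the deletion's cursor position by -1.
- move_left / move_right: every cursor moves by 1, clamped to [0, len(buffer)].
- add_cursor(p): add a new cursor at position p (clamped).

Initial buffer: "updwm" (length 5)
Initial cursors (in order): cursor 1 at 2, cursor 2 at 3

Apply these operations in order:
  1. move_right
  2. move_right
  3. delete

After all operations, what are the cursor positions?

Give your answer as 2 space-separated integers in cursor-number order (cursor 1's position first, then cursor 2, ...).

After op 1 (move_right): buffer="updwm" (len 5), cursors c1@3 c2@4, authorship .....
After op 2 (move_right): buffer="updwm" (len 5), cursors c1@4 c2@5, authorship .....
After op 3 (delete): buffer="upd" (len 3), cursors c1@3 c2@3, authorship ...

Answer: 3 3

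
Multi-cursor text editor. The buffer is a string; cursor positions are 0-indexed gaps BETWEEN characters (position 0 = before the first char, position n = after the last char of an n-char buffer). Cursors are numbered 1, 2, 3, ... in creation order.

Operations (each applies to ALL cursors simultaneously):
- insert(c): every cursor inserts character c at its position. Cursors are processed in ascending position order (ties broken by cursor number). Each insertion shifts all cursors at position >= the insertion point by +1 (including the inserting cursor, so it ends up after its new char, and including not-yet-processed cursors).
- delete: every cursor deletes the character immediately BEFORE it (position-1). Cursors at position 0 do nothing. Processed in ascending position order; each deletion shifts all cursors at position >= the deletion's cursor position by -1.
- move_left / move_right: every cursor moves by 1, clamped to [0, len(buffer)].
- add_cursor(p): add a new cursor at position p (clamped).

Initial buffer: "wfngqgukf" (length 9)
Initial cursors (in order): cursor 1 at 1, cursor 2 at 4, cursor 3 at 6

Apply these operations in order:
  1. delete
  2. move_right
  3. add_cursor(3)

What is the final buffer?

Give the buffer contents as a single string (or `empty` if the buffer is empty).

After op 1 (delete): buffer="fnqukf" (len 6), cursors c1@0 c2@2 c3@3, authorship ......
After op 2 (move_right): buffer="fnqukf" (len 6), cursors c1@1 c2@3 c3@4, authorship ......
After op 3 (add_cursor(3)): buffer="fnqukf" (len 6), cursors c1@1 c2@3 c4@3 c3@4, authorship ......

Answer: fnqukf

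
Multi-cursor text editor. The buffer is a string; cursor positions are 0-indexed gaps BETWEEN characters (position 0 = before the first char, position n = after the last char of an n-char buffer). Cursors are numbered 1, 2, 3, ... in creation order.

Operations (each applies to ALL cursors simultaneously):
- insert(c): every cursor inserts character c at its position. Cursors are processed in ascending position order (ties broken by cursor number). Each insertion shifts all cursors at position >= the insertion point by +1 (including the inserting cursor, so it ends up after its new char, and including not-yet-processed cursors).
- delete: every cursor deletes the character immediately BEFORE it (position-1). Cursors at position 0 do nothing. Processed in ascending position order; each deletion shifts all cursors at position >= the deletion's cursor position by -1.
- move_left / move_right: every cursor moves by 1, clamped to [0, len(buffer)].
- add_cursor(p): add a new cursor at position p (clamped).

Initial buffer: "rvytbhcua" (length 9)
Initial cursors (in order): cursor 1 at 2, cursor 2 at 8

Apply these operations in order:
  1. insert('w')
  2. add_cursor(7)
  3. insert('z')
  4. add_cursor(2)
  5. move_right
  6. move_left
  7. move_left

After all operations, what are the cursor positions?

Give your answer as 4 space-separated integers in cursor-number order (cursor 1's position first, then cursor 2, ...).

Answer: 3 12 8 1

Derivation:
After op 1 (insert('w')): buffer="rvwytbhcuwa" (len 11), cursors c1@3 c2@10, authorship ..1......2.
After op 2 (add_cursor(7)): buffer="rvwytbhcuwa" (len 11), cursors c1@3 c3@7 c2@10, authorship ..1......2.
After op 3 (insert('z')): buffer="rvwzytbhzcuwza" (len 14), cursors c1@4 c3@9 c2@13, authorship ..11....3..22.
After op 4 (add_cursor(2)): buffer="rvwzytbhzcuwza" (len 14), cursors c4@2 c1@4 c3@9 c2@13, authorship ..11....3..22.
After op 5 (move_right): buffer="rvwzytbhzcuwza" (len 14), cursors c4@3 c1@5 c3@10 c2@14, authorship ..11....3..22.
After op 6 (move_left): buffer="rvwzytbhzcuwza" (len 14), cursors c4@2 c1@4 c3@9 c2@13, authorship ..11....3..22.
After op 7 (move_left): buffer="rvwzytbhzcuwza" (len 14), cursors c4@1 c1@3 c3@8 c2@12, authorship ..11....3..22.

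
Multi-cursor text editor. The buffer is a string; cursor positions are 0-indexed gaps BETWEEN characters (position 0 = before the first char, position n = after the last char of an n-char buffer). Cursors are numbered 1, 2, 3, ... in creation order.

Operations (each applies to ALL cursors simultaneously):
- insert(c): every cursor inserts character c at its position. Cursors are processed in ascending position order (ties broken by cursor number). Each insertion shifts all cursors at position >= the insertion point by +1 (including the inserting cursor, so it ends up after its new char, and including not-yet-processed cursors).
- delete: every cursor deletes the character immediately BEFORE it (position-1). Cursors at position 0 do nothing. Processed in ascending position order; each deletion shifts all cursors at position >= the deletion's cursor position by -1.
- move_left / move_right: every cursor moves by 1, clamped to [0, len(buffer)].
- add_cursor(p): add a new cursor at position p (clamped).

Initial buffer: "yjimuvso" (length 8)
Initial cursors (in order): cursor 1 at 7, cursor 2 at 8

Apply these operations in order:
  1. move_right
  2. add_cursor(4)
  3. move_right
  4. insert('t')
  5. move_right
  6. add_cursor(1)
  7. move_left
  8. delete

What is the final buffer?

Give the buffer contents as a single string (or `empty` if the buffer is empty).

Answer: yjimuvst

Derivation:
After op 1 (move_right): buffer="yjimuvso" (len 8), cursors c1@8 c2@8, authorship ........
After op 2 (add_cursor(4)): buffer="yjimuvso" (len 8), cursors c3@4 c1@8 c2@8, authorship ........
After op 3 (move_right): buffer="yjimuvso" (len 8), cursors c3@5 c1@8 c2@8, authorship ........
After op 4 (insert('t')): buffer="yjimutvsott" (len 11), cursors c3@6 c1@11 c2@11, authorship .....3...12
After op 5 (move_right): buffer="yjimutvsott" (len 11), cursors c3@7 c1@11 c2@11, authorship .....3...12
After op 6 (add_cursor(1)): buffer="yjimutvsott" (len 11), cursors c4@1 c3@7 c1@11 c2@11, authorship .....3...12
After op 7 (move_left): buffer="yjimutvsott" (len 11), cursors c4@0 c3@6 c1@10 c2@10, authorship .....3...12
After op 8 (delete): buffer="yjimuvst" (len 8), cursors c4@0 c3@5 c1@7 c2@7, authorship .......2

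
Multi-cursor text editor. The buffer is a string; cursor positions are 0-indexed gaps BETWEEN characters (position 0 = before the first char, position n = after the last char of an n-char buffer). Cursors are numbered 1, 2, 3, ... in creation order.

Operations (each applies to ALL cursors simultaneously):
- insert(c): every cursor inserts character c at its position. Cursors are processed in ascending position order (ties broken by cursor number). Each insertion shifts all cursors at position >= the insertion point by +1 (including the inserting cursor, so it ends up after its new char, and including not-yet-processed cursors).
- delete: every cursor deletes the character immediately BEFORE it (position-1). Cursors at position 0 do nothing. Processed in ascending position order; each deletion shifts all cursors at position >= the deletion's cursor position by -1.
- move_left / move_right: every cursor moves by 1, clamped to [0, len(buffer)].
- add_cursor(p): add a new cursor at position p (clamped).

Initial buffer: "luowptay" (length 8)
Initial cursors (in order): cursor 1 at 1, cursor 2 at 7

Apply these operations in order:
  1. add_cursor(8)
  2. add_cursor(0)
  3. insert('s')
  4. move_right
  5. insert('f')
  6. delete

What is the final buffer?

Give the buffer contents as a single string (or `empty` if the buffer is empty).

After op 1 (add_cursor(8)): buffer="luowptay" (len 8), cursors c1@1 c2@7 c3@8, authorship ........
After op 2 (add_cursor(0)): buffer="luowptay" (len 8), cursors c4@0 c1@1 c2@7 c3@8, authorship ........
After op 3 (insert('s')): buffer="slsuowptasys" (len 12), cursors c4@1 c1@3 c2@10 c3@12, authorship 4.1......2.3
After op 4 (move_right): buffer="slsuowptasys" (len 12), cursors c4@2 c1@4 c2@11 c3@12, authorship 4.1......2.3
After op 5 (insert('f')): buffer="slfsufowptasyfsf" (len 16), cursors c4@3 c1@6 c2@14 c3@16, authorship 4.41.1.....2.233
After op 6 (delete): buffer="slsuowptasys" (len 12), cursors c4@2 c1@4 c2@11 c3@12, authorship 4.1......2.3

Answer: slsuowptasys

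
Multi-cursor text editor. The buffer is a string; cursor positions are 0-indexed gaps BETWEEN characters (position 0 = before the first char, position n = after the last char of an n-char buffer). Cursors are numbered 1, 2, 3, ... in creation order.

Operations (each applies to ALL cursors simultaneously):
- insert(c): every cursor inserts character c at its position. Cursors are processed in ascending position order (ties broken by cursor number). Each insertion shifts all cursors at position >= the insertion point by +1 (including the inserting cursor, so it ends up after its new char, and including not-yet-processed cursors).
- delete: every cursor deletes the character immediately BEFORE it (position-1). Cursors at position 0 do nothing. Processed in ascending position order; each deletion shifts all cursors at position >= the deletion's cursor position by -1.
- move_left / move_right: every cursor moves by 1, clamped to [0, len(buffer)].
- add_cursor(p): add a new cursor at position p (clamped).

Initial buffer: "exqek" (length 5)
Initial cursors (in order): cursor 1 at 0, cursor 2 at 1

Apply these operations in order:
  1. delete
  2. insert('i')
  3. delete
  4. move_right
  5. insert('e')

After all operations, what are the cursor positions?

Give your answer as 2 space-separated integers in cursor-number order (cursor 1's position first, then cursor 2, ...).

After op 1 (delete): buffer="xqek" (len 4), cursors c1@0 c2@0, authorship ....
After op 2 (insert('i')): buffer="iixqek" (len 6), cursors c1@2 c2@2, authorship 12....
After op 3 (delete): buffer="xqek" (len 4), cursors c1@0 c2@0, authorship ....
After op 4 (move_right): buffer="xqek" (len 4), cursors c1@1 c2@1, authorship ....
After op 5 (insert('e')): buffer="xeeqek" (len 6), cursors c1@3 c2@3, authorship .12...

Answer: 3 3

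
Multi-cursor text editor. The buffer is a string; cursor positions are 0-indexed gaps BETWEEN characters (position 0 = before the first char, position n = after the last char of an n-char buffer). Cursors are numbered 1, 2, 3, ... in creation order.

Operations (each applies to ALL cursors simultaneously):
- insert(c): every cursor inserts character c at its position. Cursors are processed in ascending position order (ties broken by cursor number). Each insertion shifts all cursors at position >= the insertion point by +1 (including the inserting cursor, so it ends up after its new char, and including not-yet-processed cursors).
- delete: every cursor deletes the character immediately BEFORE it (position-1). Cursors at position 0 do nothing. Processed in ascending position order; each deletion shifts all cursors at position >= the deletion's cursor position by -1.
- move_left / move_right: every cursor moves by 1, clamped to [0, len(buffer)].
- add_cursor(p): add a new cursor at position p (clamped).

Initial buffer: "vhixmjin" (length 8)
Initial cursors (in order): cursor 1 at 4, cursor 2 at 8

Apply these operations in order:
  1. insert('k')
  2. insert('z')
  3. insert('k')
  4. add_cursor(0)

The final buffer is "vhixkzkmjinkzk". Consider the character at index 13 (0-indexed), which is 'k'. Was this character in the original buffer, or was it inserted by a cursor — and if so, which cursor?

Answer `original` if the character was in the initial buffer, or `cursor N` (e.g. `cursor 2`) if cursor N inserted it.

Answer: cursor 2

Derivation:
After op 1 (insert('k')): buffer="vhixkmjink" (len 10), cursors c1@5 c2@10, authorship ....1....2
After op 2 (insert('z')): buffer="vhixkzmjinkz" (len 12), cursors c1@6 c2@12, authorship ....11....22
After op 3 (insert('k')): buffer="vhixkzkmjinkzk" (len 14), cursors c1@7 c2@14, authorship ....111....222
After op 4 (add_cursor(0)): buffer="vhixkzkmjinkzk" (len 14), cursors c3@0 c1@7 c2@14, authorship ....111....222
Authorship (.=original, N=cursor N): . . . . 1 1 1 . . . . 2 2 2
Index 13: author = 2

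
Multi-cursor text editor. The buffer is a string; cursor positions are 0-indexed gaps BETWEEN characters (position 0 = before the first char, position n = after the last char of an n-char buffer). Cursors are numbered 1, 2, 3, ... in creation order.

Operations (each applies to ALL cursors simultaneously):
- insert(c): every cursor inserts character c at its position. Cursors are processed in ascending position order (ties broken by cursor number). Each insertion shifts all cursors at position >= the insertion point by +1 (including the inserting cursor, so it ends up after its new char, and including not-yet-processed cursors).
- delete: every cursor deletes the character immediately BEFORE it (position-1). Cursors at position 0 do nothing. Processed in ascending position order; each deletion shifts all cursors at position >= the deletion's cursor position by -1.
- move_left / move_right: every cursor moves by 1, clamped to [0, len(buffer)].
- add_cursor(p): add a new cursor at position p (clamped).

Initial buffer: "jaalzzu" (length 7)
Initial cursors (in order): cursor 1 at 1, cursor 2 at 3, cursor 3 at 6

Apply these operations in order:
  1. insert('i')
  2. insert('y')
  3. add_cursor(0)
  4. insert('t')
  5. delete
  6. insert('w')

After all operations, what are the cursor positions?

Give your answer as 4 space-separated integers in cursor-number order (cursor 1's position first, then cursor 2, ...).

After op 1 (insert('i')): buffer="jiaailzziu" (len 10), cursors c1@2 c2@5 c3@9, authorship .1..2...3.
After op 2 (insert('y')): buffer="jiyaaiylzziyu" (len 13), cursors c1@3 c2@7 c3@12, authorship .11..22...33.
After op 3 (add_cursor(0)): buffer="jiyaaiylzziyu" (len 13), cursors c4@0 c1@3 c2@7 c3@12, authorship .11..22...33.
After op 4 (insert('t')): buffer="tjiytaaiytlzziytu" (len 17), cursors c4@1 c1@5 c2@10 c3@16, authorship 4.111..222...333.
After op 5 (delete): buffer="jiyaaiylzziyu" (len 13), cursors c4@0 c1@3 c2@7 c3@12, authorship .11..22...33.
After op 6 (insert('w')): buffer="wjiywaaiywlzziywu" (len 17), cursors c4@1 c1@5 c2@10 c3@16, authorship 4.111..222...333.

Answer: 5 10 16 1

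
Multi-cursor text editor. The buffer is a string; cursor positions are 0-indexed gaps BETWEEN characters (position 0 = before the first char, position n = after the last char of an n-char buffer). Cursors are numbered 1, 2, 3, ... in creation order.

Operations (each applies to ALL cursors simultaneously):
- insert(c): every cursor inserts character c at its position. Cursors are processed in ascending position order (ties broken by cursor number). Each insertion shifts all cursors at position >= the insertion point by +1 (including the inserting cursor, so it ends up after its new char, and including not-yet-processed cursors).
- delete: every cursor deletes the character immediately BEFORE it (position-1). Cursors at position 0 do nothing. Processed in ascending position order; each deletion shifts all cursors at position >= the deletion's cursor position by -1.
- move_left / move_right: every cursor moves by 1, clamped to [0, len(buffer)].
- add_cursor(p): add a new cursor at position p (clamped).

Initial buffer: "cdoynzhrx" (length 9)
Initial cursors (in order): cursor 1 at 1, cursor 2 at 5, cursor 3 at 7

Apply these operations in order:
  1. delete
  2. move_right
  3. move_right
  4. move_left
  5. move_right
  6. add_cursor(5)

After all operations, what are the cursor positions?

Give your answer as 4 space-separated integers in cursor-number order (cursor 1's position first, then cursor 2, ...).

After op 1 (delete): buffer="doyzrx" (len 6), cursors c1@0 c2@3 c3@4, authorship ......
After op 2 (move_right): buffer="doyzrx" (len 6), cursors c1@1 c2@4 c3@5, authorship ......
After op 3 (move_right): buffer="doyzrx" (len 6), cursors c1@2 c2@5 c3@6, authorship ......
After op 4 (move_left): buffer="doyzrx" (len 6), cursors c1@1 c2@4 c3@5, authorship ......
After op 5 (move_right): buffer="doyzrx" (len 6), cursors c1@2 c2@5 c3@6, authorship ......
After op 6 (add_cursor(5)): buffer="doyzrx" (len 6), cursors c1@2 c2@5 c4@5 c3@6, authorship ......

Answer: 2 5 6 5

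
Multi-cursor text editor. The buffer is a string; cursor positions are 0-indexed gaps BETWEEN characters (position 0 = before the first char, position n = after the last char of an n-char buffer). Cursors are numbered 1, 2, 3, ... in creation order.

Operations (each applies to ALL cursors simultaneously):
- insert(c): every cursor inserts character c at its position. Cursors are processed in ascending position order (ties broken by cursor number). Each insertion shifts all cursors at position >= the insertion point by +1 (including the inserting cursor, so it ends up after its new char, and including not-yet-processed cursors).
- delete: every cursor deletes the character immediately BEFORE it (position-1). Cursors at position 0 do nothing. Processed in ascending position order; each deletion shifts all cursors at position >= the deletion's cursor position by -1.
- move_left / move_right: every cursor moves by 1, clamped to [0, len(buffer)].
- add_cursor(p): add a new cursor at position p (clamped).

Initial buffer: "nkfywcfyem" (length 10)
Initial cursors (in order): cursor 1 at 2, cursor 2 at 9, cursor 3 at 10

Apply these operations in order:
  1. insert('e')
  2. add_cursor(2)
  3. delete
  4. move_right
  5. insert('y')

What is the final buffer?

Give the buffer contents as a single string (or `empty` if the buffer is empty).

Answer: nfyyywcfyemyy

Derivation:
After op 1 (insert('e')): buffer="nkefywcfyeeme" (len 13), cursors c1@3 c2@11 c3@13, authorship ..1.......2.3
After op 2 (add_cursor(2)): buffer="nkefywcfyeeme" (len 13), cursors c4@2 c1@3 c2@11 c3@13, authorship ..1.......2.3
After op 3 (delete): buffer="nfywcfyem" (len 9), cursors c1@1 c4@1 c2@8 c3@9, authorship .........
After op 4 (move_right): buffer="nfywcfyem" (len 9), cursors c1@2 c4@2 c2@9 c3@9, authorship .........
After op 5 (insert('y')): buffer="nfyyywcfyemyy" (len 13), cursors c1@4 c4@4 c2@13 c3@13, authorship ..14.......23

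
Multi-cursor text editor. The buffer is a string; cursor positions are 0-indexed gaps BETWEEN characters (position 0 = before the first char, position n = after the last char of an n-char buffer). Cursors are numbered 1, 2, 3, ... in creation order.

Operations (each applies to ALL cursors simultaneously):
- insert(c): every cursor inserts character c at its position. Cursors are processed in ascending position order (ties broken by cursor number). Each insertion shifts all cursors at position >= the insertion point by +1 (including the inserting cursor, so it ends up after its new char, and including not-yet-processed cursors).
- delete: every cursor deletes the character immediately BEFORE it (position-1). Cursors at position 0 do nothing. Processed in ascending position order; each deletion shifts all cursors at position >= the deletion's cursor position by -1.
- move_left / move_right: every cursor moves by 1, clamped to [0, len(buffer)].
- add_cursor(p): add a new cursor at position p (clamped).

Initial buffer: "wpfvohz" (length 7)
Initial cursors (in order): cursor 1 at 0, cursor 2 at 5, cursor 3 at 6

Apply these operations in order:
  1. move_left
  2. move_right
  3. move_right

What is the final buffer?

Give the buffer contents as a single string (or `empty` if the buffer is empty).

After op 1 (move_left): buffer="wpfvohz" (len 7), cursors c1@0 c2@4 c3@5, authorship .......
After op 2 (move_right): buffer="wpfvohz" (len 7), cursors c1@1 c2@5 c3@6, authorship .......
After op 3 (move_right): buffer="wpfvohz" (len 7), cursors c1@2 c2@6 c3@7, authorship .......

Answer: wpfvohz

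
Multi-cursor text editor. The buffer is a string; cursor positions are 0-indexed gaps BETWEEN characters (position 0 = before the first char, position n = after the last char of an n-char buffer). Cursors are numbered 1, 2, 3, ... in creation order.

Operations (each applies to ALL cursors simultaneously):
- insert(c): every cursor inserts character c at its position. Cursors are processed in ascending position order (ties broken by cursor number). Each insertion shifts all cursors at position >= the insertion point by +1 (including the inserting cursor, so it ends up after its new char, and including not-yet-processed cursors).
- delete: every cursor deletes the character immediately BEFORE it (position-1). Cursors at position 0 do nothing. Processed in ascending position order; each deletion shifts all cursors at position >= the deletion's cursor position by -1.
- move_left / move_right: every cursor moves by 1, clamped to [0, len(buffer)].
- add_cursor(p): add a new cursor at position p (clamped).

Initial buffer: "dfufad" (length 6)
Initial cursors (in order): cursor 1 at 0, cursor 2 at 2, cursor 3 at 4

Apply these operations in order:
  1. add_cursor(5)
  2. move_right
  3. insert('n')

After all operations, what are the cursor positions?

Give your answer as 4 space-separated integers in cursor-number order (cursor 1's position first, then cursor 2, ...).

After op 1 (add_cursor(5)): buffer="dfufad" (len 6), cursors c1@0 c2@2 c3@4 c4@5, authorship ......
After op 2 (move_right): buffer="dfufad" (len 6), cursors c1@1 c2@3 c3@5 c4@6, authorship ......
After op 3 (insert('n')): buffer="dnfunfandn" (len 10), cursors c1@2 c2@5 c3@8 c4@10, authorship .1..2..3.4

Answer: 2 5 8 10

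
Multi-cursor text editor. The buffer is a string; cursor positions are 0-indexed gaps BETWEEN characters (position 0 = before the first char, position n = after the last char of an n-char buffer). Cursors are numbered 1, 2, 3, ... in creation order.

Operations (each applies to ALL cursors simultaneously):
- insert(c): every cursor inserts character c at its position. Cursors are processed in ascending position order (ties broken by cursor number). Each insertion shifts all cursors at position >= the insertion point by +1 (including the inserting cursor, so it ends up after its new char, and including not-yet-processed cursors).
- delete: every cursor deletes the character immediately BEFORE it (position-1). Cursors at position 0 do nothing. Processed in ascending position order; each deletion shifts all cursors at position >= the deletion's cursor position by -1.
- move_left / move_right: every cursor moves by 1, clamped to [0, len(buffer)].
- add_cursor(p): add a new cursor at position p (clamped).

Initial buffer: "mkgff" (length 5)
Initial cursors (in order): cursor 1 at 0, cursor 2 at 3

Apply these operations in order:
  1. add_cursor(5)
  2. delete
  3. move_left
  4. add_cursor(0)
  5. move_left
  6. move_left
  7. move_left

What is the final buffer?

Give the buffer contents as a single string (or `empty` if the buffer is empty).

After op 1 (add_cursor(5)): buffer="mkgff" (len 5), cursors c1@0 c2@3 c3@5, authorship .....
After op 2 (delete): buffer="mkf" (len 3), cursors c1@0 c2@2 c3@3, authorship ...
After op 3 (move_left): buffer="mkf" (len 3), cursors c1@0 c2@1 c3@2, authorship ...
After op 4 (add_cursor(0)): buffer="mkf" (len 3), cursors c1@0 c4@0 c2@1 c3@2, authorship ...
After op 5 (move_left): buffer="mkf" (len 3), cursors c1@0 c2@0 c4@0 c3@1, authorship ...
After op 6 (move_left): buffer="mkf" (len 3), cursors c1@0 c2@0 c3@0 c4@0, authorship ...
After op 7 (move_left): buffer="mkf" (len 3), cursors c1@0 c2@0 c3@0 c4@0, authorship ...

Answer: mkf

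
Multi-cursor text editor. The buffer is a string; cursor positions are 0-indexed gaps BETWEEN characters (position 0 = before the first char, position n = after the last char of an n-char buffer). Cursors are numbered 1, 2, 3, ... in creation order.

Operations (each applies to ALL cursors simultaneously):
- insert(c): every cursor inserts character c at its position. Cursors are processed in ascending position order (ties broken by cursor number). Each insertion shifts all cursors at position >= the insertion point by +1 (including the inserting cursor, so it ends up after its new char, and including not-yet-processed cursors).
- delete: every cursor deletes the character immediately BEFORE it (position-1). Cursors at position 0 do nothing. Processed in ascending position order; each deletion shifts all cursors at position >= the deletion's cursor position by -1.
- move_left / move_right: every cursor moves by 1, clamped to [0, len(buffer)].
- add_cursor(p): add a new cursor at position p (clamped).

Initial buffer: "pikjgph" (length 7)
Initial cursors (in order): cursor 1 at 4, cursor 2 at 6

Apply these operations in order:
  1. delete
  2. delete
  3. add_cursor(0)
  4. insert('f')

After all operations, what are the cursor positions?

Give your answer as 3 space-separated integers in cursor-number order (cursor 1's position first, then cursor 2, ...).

Answer: 5 5 1

Derivation:
After op 1 (delete): buffer="pikgh" (len 5), cursors c1@3 c2@4, authorship .....
After op 2 (delete): buffer="pih" (len 3), cursors c1@2 c2@2, authorship ...
After op 3 (add_cursor(0)): buffer="pih" (len 3), cursors c3@0 c1@2 c2@2, authorship ...
After op 4 (insert('f')): buffer="fpiffh" (len 6), cursors c3@1 c1@5 c2@5, authorship 3..12.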